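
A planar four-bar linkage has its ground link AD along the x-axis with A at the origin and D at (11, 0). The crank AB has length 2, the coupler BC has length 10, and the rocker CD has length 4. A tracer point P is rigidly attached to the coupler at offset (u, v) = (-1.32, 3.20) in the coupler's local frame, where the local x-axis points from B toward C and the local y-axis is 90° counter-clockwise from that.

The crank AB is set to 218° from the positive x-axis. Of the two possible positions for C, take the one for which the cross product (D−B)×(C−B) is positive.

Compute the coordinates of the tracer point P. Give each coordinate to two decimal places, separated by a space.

A=(0,0), D=(11.00,0)
B = A + 2.00·(cos218°, sin218°) = (-1.5760, -1.2313)
|BD| = 12.6362
circle(B,10.00) ∩ circle(D,4.00): a=9.6419, h=2.6522
  candidates: C₊=(7.7615,2.3478) cross=33.514; C₋=(8.2784,-2.9314) cross=-33.514
  mode + wants cross > 0 → take C=(7.7615,2.3478) (cross=33.514)
ex = (C−B)/|BC| = (0.9338,0.3579); ey = (-0.3579,0.9338)
P = B + -1.32·ex + 3.20·ey = (-3.9539,1.2842)

-3.95 1.28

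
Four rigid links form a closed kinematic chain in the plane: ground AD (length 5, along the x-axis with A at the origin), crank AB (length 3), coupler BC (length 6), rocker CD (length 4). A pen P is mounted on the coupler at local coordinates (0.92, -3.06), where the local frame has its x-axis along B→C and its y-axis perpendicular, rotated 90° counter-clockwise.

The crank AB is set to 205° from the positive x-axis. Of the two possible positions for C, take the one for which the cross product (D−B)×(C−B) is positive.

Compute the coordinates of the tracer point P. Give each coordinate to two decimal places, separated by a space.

A=(0,0), D=(5.00,0)
B = A + 3.00·(cos205°, sin205°) = (-2.7189, -1.2679)
|BD| = 7.8224
circle(B,6.00) ∩ circle(D,4.00): a=5.1896, h=3.0114
  candidates: C₊=(1.9139,2.5448) cross=23.556; C₋=(2.8901,-3.3983) cross=-23.556
  mode + wants cross > 0 → take C=(1.9139,2.5448) (cross=23.556)
ex = (C−B)/|BC| = (0.7721,0.6354); ey = (-0.6354,0.7721)
P = B + 0.92·ex + -3.06·ey = (-0.0641,-3.0460)

-0.06 -3.05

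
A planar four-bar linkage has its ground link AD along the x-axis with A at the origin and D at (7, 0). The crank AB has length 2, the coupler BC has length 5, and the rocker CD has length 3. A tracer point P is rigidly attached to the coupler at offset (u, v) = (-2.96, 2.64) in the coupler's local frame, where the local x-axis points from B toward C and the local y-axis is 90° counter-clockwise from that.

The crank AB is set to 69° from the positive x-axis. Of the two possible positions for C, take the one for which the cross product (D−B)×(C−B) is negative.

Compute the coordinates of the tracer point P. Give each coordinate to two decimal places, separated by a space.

0.31 5.81

A=(0,0), D=(7.00,0)
B = A + 2.00·(cos69°, sin69°) = (0.7167, 1.8672)
|BD| = 6.5548
circle(B,5.00) ∩ circle(D,3.00): a=4.4979, h=2.1838
  candidates: C₊=(5.6503,2.6793) cross=14.314; C₋=(4.4062,-1.5074) cross=-14.314
  mode - wants cross < 0 → take C=(4.4062,-1.5074) (cross=-14.314)
ex = (C−B)/|BC| = (0.7379,-0.6749); ey = (0.6749,0.7379)
P = B + -2.96·ex + 2.64·ey = (0.3143,5.8130)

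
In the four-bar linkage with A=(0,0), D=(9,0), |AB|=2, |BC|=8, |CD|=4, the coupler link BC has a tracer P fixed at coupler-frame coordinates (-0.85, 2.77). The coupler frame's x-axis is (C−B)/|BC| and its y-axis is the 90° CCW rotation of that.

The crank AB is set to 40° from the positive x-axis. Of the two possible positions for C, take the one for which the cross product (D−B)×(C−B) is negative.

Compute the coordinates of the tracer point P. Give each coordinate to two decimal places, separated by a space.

2.63 3.97

A=(0,0), D=(9.00,0)
B = A + 2.00·(cos40°, sin40°) = (1.5321, 1.2856)
|BD| = 7.5778
circle(B,8.00) ∩ circle(D,4.00): a=6.9560, h=3.9514
  candidates: C₊=(9.0577,3.9996) cross=29.943; C₋=(7.7169,-3.7886) cross=-29.943
  mode - wants cross < 0 → take C=(7.7169,-3.7886) (cross=-29.943)
ex = (C−B)/|BC| = (0.7731,-0.6343); ey = (0.6343,0.7731)
P = B + -0.85·ex + 2.77·ey = (2.6319,3.9662)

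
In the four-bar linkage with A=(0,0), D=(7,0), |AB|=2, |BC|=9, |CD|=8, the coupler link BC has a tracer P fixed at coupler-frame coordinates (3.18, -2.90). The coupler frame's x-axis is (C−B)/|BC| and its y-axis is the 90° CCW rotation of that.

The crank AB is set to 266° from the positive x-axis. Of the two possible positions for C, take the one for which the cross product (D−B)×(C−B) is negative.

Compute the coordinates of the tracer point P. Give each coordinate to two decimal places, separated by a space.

A=(0,0), D=(7.00,0)
B = A + 2.00·(cos266°, sin266°) = (-0.1395, -1.9951)
|BD| = 7.4130
circle(B,9.00) ∩ circle(D,8.00): a=4.8531, h=7.5794
  candidates: C₊=(2.4947,6.6107) cross=56.186; C₋=(6.5745,-7.9887) cross=-56.186
  mode - wants cross < 0 → take C=(6.5745,-7.9887) (cross=-56.186)
ex = (C−B)/|BC| = (0.7460,-0.6659); ey = (0.6659,0.7460)
P = B + 3.18·ex + -2.90·ey = (0.3015,-6.2762)

0.30 -6.28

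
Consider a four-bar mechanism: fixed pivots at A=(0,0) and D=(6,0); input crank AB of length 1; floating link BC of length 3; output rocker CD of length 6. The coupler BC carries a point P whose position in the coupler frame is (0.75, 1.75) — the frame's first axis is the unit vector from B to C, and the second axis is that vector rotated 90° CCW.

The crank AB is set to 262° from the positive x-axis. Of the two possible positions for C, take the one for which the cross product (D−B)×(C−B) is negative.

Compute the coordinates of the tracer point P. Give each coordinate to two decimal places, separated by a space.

1.76 -0.85

A=(0,0), D=(6.00,0)
B = A + 1.00·(cos262°, sin262°) = (-0.1392, -0.9903)
|BD| = 6.2185
circle(B,3.00) ∩ circle(D,6.00): a=0.9383, h=2.8495
  candidates: C₊=(0.3334,1.9723) cross=17.720; C₋=(1.2409,-3.6540) cross=-17.720
  mode - wants cross < 0 → take C=(1.2409,-3.6540) (cross=-17.720)
ex = (C−B)/|BC| = (0.4600,-0.8879); ey = (0.8879,0.4600)
P = B + 0.75·ex + 1.75·ey = (1.7597,-0.8511)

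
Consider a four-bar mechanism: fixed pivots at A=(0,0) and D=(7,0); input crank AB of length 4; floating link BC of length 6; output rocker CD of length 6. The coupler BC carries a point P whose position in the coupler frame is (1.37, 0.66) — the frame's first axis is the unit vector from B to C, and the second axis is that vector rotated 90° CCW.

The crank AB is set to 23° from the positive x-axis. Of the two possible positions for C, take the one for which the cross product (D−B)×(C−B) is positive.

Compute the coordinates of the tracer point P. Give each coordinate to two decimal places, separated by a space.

A=(0,0), D=(7.00,0)
B = A + 4.00·(cos23°, sin23°) = (3.6820, 1.5629)
|BD| = 3.6677
circle(B,6.00) ∩ circle(D,6.00): a=1.8338, h=5.7129
  candidates: C₊=(7.7755,5.9497) cross=20.953; C₋=(2.9065,-4.3868) cross=-20.953
  mode + wants cross > 0 → take C=(7.7755,5.9497) (cross=20.953)
ex = (C−B)/|BC| = (0.6822,0.7311); ey = (-0.7311,0.6822)
P = B + 1.37·ex + 0.66·ey = (4.1342,3.0148)

4.13 3.01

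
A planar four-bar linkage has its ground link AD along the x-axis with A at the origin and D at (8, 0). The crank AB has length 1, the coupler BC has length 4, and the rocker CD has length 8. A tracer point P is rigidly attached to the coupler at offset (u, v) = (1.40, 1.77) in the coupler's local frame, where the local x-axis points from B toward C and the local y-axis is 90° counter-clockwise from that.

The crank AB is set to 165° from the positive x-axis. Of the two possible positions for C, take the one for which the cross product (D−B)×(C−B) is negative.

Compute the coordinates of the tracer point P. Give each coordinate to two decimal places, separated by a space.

1.23 -0.25

A=(0,0), D=(8.00,0)
B = A + 1.00·(cos165°, sin165°) = (-0.9659, 0.2588)
|BD| = 8.9697
circle(B,4.00) ∩ circle(D,8.00): a=1.8091, h=3.5675
  candidates: C₊=(0.9454,3.7726) cross=31.999; C₋=(0.7395,-3.3594) cross=-31.999
  mode - wants cross < 0 → take C=(0.7395,-3.3594) (cross=-31.999)
ex = (C−B)/|BC| = (0.4264,-0.9046); ey = (0.9046,0.4264)
P = B + 1.40·ex + 1.77·ey = (1.2320,-0.2529)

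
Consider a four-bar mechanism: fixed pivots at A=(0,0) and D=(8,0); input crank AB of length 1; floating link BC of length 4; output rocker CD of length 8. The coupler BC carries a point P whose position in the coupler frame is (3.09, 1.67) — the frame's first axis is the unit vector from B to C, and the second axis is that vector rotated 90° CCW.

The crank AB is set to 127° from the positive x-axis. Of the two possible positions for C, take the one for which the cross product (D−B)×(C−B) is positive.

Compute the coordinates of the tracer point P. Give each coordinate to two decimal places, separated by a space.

A=(0,0), D=(8.00,0)
B = A + 1.00·(cos127°, sin127°) = (-0.6018, 0.7986)
|BD| = 8.6388
circle(B,4.00) ∩ circle(D,8.00): a=1.5412, h=3.6911
  candidates: C₊=(1.2741,4.3315) cross=31.887; C₋=(0.5916,-3.0192) cross=-31.887
  mode + wants cross > 0 → take C=(1.2741,4.3315) (cross=31.887)
ex = (C−B)/|BC| = (0.4690,0.8832); ey = (-0.8832,0.4690)
P = B + 3.09·ex + 1.67·ey = (-0.6277,4.3109)

-0.63 4.31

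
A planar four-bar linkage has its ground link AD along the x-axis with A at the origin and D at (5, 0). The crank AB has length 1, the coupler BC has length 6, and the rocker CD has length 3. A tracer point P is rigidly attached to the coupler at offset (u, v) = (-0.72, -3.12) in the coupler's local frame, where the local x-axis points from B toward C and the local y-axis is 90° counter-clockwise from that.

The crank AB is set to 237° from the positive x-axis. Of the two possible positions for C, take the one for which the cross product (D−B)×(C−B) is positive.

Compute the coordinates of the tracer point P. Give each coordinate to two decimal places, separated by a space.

A=(0,0), D=(5.00,0)
B = A + 1.00·(cos237°, sin237°) = (-0.5446, -0.8387)
|BD| = 5.6077
circle(B,6.00) ∩ circle(D,3.00): a=5.2113, h=2.9737
  candidates: C₊=(4.1633,2.8810) cross=16.676; C₋=(5.0527,-2.9995) cross=-16.676
  mode + wants cross > 0 → take C=(4.1633,2.8810) (cross=16.676)
ex = (C−B)/|BC| = (0.7847,0.6199); ey = (-0.6199,0.7847)
P = B + -0.72·ex + -3.12·ey = (0.8246,-3.7331)

0.82 -3.73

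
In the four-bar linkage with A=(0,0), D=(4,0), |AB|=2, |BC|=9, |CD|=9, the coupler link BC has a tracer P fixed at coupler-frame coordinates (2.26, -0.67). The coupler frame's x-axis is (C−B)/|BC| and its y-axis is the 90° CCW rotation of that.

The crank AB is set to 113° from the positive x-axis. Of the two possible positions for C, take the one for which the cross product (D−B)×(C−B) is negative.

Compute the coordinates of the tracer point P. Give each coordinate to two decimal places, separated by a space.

-1.63 -0.36

A=(0,0), D=(4.00,0)
B = A + 2.00·(cos113°, sin113°) = (-0.7815, 1.8410)
|BD| = 5.1236
circle(B,9.00) ∩ circle(D,9.00): a=2.5618, h=8.6277
  candidates: C₊=(4.7093,8.9720) cross=44.205; C₋=(-1.4908,-7.1310) cross=-44.205
  mode - wants cross < 0 → take C=(-1.4908,-7.1310) (cross=-44.205)
ex = (C−B)/|BC| = (-0.0788,-0.9969); ey = (0.9969,-0.0788)
P = B + 2.26·ex + -0.67·ey = (-1.6275,-0.3592)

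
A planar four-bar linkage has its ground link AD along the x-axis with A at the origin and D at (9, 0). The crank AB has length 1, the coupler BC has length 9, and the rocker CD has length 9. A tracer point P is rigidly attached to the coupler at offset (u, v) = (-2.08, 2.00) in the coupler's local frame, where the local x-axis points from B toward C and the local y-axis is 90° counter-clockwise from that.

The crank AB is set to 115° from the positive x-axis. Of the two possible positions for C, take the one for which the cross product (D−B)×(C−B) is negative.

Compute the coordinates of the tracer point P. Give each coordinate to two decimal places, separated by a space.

A=(0,0), D=(9.00,0)
B = A + 1.00·(cos115°, sin115°) = (-0.4226, 0.9063)
|BD| = 9.4661
circle(B,9.00) ∩ circle(D,9.00): a=4.7331, h=7.6549
  candidates: C₊=(5.0216,8.0729) cross=72.463; C₋=(3.5558,-7.1666) cross=-72.463
  mode - wants cross < 0 → take C=(3.5558,-7.1666) (cross=-72.463)
ex = (C−B)/|BC| = (0.4420,-0.8970); ey = (0.8970,0.4420)
P = B + -2.08·ex + 2.00·ey = (0.4519,3.6561)

0.45 3.66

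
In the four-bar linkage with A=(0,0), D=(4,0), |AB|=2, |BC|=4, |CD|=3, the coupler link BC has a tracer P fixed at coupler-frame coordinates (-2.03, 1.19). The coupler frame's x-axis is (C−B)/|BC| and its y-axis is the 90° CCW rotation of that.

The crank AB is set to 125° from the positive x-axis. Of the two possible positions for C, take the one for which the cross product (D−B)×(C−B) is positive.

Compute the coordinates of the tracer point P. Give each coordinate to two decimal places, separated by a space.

-3.42 2.24

A=(0,0), D=(4.00,0)
B = A + 2.00·(cos125°, sin125°) = (-1.1472, 1.6383)
|BD| = 5.4016
circle(B,4.00) ∩ circle(D,3.00): a=3.3488, h=2.1877
  candidates: C₊=(2.7074,2.7072) cross=11.817; C₋=(1.3803,-1.4620) cross=-11.817
  mode + wants cross > 0 → take C=(2.7074,2.7072) (cross=11.817)
ex = (C−B)/|BC| = (0.9636,0.2672); ey = (-0.2672,0.9636)
P = B + -2.03·ex + 1.19·ey = (-3.4213,2.2425)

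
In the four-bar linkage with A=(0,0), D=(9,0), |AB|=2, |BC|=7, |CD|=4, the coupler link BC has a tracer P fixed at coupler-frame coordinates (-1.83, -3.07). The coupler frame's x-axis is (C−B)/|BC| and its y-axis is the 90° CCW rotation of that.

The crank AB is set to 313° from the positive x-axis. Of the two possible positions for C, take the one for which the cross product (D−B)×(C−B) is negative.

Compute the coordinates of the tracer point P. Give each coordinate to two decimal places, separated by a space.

-1.41 -3.72

A=(0,0), D=(9.00,0)
B = A + 2.00·(cos313°, sin313°) = (1.3640, -1.4627)
|BD| = 7.7748
circle(B,7.00) ∩ circle(D,4.00): a=6.0096, h=3.5894
  candidates: C₊=(6.5910,3.1933) cross=27.907; C₋=(7.9416,-3.8574) cross=-27.907
  mode - wants cross < 0 → take C=(7.9416,-3.8574) (cross=-27.907)
ex = (C−B)/|BC| = (0.9397,-0.3421); ey = (0.3421,0.9397)
P = B + -1.83·ex + -3.07·ey = (-1.4058,-3.7214)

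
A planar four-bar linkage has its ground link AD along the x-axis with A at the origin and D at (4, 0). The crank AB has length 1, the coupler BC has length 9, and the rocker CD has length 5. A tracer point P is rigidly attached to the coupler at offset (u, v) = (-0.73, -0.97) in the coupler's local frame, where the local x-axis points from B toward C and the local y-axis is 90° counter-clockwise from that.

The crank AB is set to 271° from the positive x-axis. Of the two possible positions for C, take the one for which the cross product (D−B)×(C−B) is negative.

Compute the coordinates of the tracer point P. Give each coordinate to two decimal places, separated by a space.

-0.64 -2.02

A=(0,0), D=(4.00,0)
B = A + 1.00·(cos271°, sin271°) = (0.0175, -0.9998)
|BD| = 4.1061
circle(B,9.00) ∩ circle(D,5.00): a=8.8721, h=1.5117
  candidates: C₊=(8.2544,2.6268) cross=6.207; C₋=(8.9906,-0.3057) cross=-6.207
  mode - wants cross < 0 → take C=(8.9906,-0.3057) (cross=-6.207)
ex = (C−B)/|BC| = (0.9970,0.0771); ey = (-0.0771,0.9970)
P = B + -0.73·ex + -0.97·ey = (-0.6356,-2.0233)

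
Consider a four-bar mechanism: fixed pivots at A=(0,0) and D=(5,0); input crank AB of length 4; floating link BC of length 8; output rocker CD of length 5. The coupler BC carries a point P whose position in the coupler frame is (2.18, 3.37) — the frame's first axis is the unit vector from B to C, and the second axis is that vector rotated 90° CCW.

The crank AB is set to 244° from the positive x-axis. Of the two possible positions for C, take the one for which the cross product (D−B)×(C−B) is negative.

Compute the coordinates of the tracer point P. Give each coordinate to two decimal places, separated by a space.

0.93 -0.61

A=(0,0), D=(5.00,0)
B = A + 4.00·(cos244°, sin244°) = (-1.7535, -3.5952)
|BD| = 7.6508
circle(B,8.00) ∩ circle(D,5.00): a=6.3742, h=4.8343
  candidates: C₊=(1.6014,3.6674) cross=36.986; C₋=(6.1447,-4.8672) cross=-36.986
  mode - wants cross < 0 → take C=(6.1447,-4.8672) (cross=-36.986)
ex = (C−B)/|BC| = (0.9873,-0.1590); ey = (0.1590,0.9873)
P = B + 2.18·ex + 3.37·ey = (0.9346,-0.6147)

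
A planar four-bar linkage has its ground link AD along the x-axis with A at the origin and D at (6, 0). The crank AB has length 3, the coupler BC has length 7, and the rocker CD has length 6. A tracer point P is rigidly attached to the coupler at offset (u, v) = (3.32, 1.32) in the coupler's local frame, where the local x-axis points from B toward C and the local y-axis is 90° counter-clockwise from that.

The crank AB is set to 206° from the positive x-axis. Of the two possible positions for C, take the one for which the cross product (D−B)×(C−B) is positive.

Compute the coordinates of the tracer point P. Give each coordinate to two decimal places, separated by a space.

-1.66 2.10

A=(0,0), D=(6.00,0)
B = A + 3.00·(cos206°, sin206°) = (-2.6964, -1.3151)
|BD| = 8.7953
circle(B,7.00) ∩ circle(D,6.00): a=5.1367, h=4.7555
  candidates: C₊=(1.6715,4.1550) cross=41.826; C₋=(3.0936,-5.2491) cross=-41.826
  mode + wants cross > 0 → take C=(1.6715,4.1550) (cross=41.826)
ex = (C−B)/|BC| = (0.6240,0.7814); ey = (-0.7814,0.6240)
P = B + 3.32·ex + 1.32·ey = (-1.6563,2.1029)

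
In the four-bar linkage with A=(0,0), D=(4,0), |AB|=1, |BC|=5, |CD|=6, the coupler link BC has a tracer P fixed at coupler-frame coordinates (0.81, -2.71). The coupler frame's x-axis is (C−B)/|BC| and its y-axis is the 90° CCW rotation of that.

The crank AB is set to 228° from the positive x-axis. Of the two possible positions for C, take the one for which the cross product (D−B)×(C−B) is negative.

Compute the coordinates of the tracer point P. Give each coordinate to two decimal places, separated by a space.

-2.85 -2.55

A=(0,0), D=(4.00,0)
B = A + 1.00·(cos228°, sin228°) = (-0.6691, -0.7431)
|BD| = 4.7279
circle(B,5.00) ∩ circle(D,6.00): a=1.2006, h=4.8537
  candidates: C₊=(-0.2463,4.2389) cross=22.948; C₋=(1.2795,-5.3478) cross=-22.948
  mode - wants cross < 0 → take C=(1.2795,-5.3478) (cross=-22.948)
ex = (C−B)/|BC| = (0.3897,-0.9209); ey = (0.9209,0.3897)
P = B + 0.81·ex + -2.71·ey = (-2.8492,-2.5453)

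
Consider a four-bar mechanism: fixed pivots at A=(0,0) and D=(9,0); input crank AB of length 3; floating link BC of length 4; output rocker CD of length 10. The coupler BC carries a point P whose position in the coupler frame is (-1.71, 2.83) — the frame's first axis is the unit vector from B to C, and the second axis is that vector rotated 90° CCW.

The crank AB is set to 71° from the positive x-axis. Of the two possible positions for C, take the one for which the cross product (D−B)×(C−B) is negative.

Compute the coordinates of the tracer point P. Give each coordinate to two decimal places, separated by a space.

4.28 2.94

A=(0,0), D=(9.00,0)
B = A + 3.00·(cos71°, sin71°) = (0.9767, 2.8366)
|BD| = 8.5100
circle(B,4.00) ∩ circle(D,10.00): a=-0.6804, h=3.9417
  candidates: C₊=(1.6491,6.7796) cross=33.544; C₋=(-0.9787,-0.6529) cross=-33.544
  mode - wants cross < 0 → take C=(-0.9787,-0.6529) (cross=-33.544)
ex = (C−B)/|BC| = (-0.4888,-0.8724); ey = (0.8724,-0.4888)
P = B + -1.71·ex + 2.83·ey = (4.2814,2.9449)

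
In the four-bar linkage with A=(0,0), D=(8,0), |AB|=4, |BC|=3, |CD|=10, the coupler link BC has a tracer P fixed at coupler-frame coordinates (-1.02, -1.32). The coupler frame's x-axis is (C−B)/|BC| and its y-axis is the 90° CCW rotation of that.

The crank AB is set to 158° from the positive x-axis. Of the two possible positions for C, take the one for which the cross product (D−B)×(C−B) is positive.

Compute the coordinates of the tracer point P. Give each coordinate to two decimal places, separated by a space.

A=(0,0), D=(8.00,0)
B = A + 4.00·(cos158°, sin158°) = (-3.7087, 1.4984)
|BD| = 11.8042
circle(B,3.00) ∩ circle(D,10.00): a=2.0476, h=2.1926
  candidates: C₊=(-1.3994,3.4134) cross=25.882; C₋=(-1.9561,-0.9364) cross=-25.882
  mode + wants cross > 0 → take C=(-1.3994,3.4134) (cross=25.882)
ex = (C−B)/|BC| = (0.7698,0.6383); ey = (-0.6383,0.7698)
P = B + -1.02·ex + -1.32·ey = (-3.6513,-0.1688)

-3.65 -0.17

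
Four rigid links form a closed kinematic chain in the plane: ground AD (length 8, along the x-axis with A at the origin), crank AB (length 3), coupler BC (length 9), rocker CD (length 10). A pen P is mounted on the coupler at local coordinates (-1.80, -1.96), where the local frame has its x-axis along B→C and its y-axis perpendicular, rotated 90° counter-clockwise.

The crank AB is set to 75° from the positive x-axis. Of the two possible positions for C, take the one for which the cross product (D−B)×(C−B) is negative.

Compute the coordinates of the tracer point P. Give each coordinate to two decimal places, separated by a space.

A=(0,0), D=(8.00,0)
B = A + 3.00·(cos75°, sin75°) = (0.7765, 2.8978)
|BD| = 7.7831
circle(B,9.00) ∩ circle(D,10.00): a=2.6710, h=8.5945
  candidates: C₊=(6.4553,9.8800) cross=66.892; C₋=(0.0555,-6.0733) cross=-66.892
  mode - wants cross < 0 → take C=(0.0555,-6.0733) (cross=-66.892)
ex = (C−B)/|BC| = (-0.0801,-0.9968); ey = (0.9968,-0.0801)
P = B + -1.80·ex + -1.96·ey = (-1.0331,4.8490)

-1.03 4.85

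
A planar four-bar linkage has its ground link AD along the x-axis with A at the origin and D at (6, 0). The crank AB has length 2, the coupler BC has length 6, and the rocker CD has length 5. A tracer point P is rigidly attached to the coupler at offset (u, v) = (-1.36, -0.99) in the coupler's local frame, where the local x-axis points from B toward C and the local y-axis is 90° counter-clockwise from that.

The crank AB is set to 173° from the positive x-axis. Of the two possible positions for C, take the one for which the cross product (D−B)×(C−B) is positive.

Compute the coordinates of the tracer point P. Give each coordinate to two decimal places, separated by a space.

A=(0,0), D=(6.00,0)
B = A + 2.00·(cos173°, sin173°) = (-1.9851, 0.2437)
|BD| = 7.9888
circle(B,6.00) ∩ circle(D,5.00): a=4.6829, h=3.7511
  candidates: C₊=(2.8100,3.8502) cross=29.967; C₋=(2.5812,-3.6485) cross=-29.967
  mode + wants cross > 0 → take C=(2.8100,3.8502) (cross=29.967)
ex = (C−B)/|BC| = (0.7992,0.6011); ey = (-0.6011,0.7992)
P = B + -1.36·ex + -0.99·ey = (-2.4769,-1.3649)

-2.48 -1.36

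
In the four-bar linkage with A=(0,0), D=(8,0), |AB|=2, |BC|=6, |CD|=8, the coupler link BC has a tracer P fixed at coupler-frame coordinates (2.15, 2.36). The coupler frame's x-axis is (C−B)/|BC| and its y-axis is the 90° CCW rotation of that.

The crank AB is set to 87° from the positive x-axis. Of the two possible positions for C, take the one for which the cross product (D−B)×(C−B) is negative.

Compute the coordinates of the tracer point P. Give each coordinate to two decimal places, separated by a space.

A=(0,0), D=(8.00,0)
B = A + 2.00·(cos87°, sin87°) = (0.1047, 1.9973)
|BD| = 8.1440
circle(B,6.00) ∩ circle(D,8.00): a=2.3530, h=5.5194
  candidates: C₊=(3.7394,6.7710) cross=44.950; C₋=(1.0322,-3.9306) cross=-44.950
  mode - wants cross < 0 → take C=(1.0322,-3.9306) (cross=-44.950)
ex = (C−B)/|BC| = (0.1546,-0.9880); ey = (0.9880,0.1546)
P = B + 2.15·ex + 2.36·ey = (2.7687,0.2379)

2.77 0.24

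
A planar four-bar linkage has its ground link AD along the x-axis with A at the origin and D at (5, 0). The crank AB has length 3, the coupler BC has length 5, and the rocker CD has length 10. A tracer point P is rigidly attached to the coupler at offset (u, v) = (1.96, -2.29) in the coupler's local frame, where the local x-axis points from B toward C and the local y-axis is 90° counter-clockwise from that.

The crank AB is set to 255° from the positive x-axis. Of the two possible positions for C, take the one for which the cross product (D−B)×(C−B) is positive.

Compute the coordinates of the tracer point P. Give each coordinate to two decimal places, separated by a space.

-1.20 0.09

A=(0,0), D=(5.00,0)
B = A + 3.00·(cos255°, sin255°) = (-0.7765, -2.8978)
|BD| = 6.4626
circle(B,5.00) ∩ circle(D,10.00): a=-2.5714, h=4.2881
  candidates: C₊=(-4.9976,-0.2179) cross=27.712; C₋=(-1.1521,-7.8836) cross=-27.712
  mode + wants cross > 0 → take C=(-4.9976,-0.2179) (cross=27.712)
ex = (C−B)/|BC| = (-0.8442,0.5360); ey = (-0.5360,-0.8442)
P = B + 1.96·ex + -2.29·ey = (-1.2038,0.0860)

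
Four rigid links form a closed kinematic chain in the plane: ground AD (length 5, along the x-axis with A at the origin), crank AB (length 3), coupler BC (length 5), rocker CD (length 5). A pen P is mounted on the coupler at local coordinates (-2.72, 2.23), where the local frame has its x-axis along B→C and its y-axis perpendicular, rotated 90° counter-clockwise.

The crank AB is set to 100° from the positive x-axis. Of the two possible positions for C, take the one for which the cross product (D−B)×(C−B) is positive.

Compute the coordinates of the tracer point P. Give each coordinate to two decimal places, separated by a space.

-3.90 3.94

A=(0,0), D=(5.00,0)
B = A + 3.00·(cos100°, sin100°) = (-0.5209, 2.9544)
|BD| = 6.2617
circle(B,5.00) ∩ circle(D,5.00): a=3.1309, h=3.8984
  candidates: C₊=(4.0789,4.9144) cross=24.411; C₋=(0.4002,-1.9600) cross=-24.411
  mode + wants cross > 0 → take C=(4.0789,4.9144) (cross=24.411)
ex = (C−B)/|BC| = (0.9200,0.3920); ey = (-0.3920,0.9200)
P = B + -2.72·ex + 2.23·ey = (-3.8974,3.9397)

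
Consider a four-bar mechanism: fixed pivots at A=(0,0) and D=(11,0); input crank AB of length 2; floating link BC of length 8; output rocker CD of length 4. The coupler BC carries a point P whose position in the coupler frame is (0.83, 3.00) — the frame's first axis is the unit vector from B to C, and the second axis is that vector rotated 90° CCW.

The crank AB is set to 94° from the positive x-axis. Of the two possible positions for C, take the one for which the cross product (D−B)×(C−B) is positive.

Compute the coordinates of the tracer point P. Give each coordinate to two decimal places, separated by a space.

A=(0,0), D=(11.00,0)
B = A + 2.00·(cos94°, sin94°) = (-0.1395, 1.9951)
|BD| = 11.3168
circle(B,8.00) ∩ circle(D,4.00): a=7.7791, h=1.8668
  candidates: C₊=(7.8469,2.4613) cross=21.127; C₋=(7.1887,-1.2139) cross=-21.127
  mode + wants cross > 0 → take C=(7.8469,2.4613) (cross=21.127)
ex = (C−B)/|BC| = (0.9983,0.0583); ey = (-0.0583,0.9983)
P = B + 0.83·ex + 3.00·ey = (0.5143,5.0384)

0.51 5.04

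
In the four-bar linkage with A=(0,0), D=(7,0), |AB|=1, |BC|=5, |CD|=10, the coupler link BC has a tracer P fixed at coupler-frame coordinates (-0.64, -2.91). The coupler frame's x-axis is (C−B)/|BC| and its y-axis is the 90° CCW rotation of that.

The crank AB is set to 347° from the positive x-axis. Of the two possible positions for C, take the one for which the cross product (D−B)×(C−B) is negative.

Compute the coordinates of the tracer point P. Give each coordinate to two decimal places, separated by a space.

A=(0,0), D=(7.00,0)
B = A + 1.00·(cos347°, sin347°) = (0.9744, -0.2250)
|BD| = 6.0298
circle(B,5.00) ∩ circle(D,10.00): a=-3.2042, h=3.8384
  candidates: C₊=(-2.3708,3.4912) cross=23.145; C₋=(-2.0844,-4.1802) cross=-23.145
  mode - wants cross < 0 → take C=(-2.0844,-4.1802) (cross=-23.145)
ex = (C−B)/|BC| = (-0.6117,-0.7911); ey = (0.7911,-0.6117)
P = B + -0.64·ex + -2.91·ey = (-0.9361,2.0615)

-0.94 2.06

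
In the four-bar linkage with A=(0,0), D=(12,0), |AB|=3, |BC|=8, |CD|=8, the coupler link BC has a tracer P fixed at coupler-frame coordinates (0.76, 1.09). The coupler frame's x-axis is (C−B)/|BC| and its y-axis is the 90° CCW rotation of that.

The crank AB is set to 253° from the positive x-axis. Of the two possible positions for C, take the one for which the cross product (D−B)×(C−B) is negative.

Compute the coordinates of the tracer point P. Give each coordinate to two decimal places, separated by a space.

A=(0,0), D=(12.00,0)
B = A + 3.00·(cos253°, sin253°) = (-0.8771, -2.8689)
|BD| = 13.1928
circle(B,8.00) ∩ circle(D,8.00): a=6.5964, h=4.5263
  candidates: C₊=(4.5772,2.9835) cross=59.715; C₋=(6.5457,-5.8524) cross=-59.715
  mode - wants cross < 0 → take C=(6.5457,-5.8524) (cross=-59.715)
ex = (C−B)/|BC| = (0.9279,-0.3729); ey = (0.3729,0.9279)
P = B + 0.76·ex + 1.09·ey = (0.2346,-2.1410)

0.23 -2.14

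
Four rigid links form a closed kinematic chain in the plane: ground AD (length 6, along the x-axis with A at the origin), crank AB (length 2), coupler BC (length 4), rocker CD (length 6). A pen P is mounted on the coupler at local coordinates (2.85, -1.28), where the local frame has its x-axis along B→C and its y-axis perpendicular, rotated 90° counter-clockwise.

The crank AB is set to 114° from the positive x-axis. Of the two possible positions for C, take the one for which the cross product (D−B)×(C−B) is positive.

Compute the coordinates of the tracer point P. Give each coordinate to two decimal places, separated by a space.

2.14 2.84

A=(0,0), D=(6.00,0)
B = A + 2.00·(cos114°, sin114°) = (-0.8135, 1.8271)
|BD| = 7.0542
circle(B,4.00) ∩ circle(D,6.00): a=2.1095, h=3.3985
  candidates: C₊=(2.1043,4.5633) cross=23.974; C₋=(0.3438,-2.0018) cross=-23.974
  mode + wants cross > 0 → take C=(2.1043,4.5633) (cross=23.974)
ex = (C−B)/|BC| = (0.7294,0.6840); ey = (-0.6840,0.7294)
P = B + 2.85·ex + -1.28·ey = (2.1410,2.8429)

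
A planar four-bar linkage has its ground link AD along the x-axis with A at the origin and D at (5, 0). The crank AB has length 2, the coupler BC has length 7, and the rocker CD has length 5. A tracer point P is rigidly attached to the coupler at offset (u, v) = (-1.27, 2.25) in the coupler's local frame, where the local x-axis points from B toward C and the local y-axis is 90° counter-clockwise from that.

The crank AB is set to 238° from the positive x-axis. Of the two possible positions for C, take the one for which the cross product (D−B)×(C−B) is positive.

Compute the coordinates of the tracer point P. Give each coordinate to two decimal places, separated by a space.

-3.64 -1.65

A=(0,0), D=(5.00,0)
B = A + 2.00·(cos238°, sin238°) = (-1.0598, -1.6961)
|BD| = 6.2927
circle(B,7.00) ∩ circle(D,5.00): a=5.0533, h=4.8440
  candidates: C₊=(2.5009,4.3306) cross=30.482; C₋=(5.1121,-4.9987) cross=-30.482
  mode + wants cross > 0 → take C=(2.5009,4.3306) (cross=30.482)
ex = (C−B)/|BC| = (0.5087,0.8610); ey = (-0.8610,0.5087)
P = B + -1.27·ex + 2.25·ey = (-3.6430,-1.6450)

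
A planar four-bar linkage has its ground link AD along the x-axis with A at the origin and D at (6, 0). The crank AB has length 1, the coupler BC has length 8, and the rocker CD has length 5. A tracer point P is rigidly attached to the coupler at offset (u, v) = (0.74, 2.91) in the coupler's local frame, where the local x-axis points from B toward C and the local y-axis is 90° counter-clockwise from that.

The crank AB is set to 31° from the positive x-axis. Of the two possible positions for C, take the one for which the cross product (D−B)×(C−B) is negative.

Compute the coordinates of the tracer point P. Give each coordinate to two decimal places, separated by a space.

A=(0,0), D=(6.00,0)
B = A + 1.00·(cos31°, sin31°) = (0.8572, 0.5150)
|BD| = 5.1686
circle(B,8.00) ∩ circle(D,5.00): a=6.3571, h=4.8567
  candidates: C₊=(7.6666,4.7141) cross=25.102; C₋=(6.6987,-4.9509) cross=-25.102
  mode - wants cross < 0 → take C=(6.6987,-4.9509) (cross=-25.102)
ex = (C−B)/|BC| = (0.7302,-0.6832); ey = (0.6832,0.7302)
P = B + 0.74·ex + 2.91·ey = (3.3858,2.1343)

3.39 2.13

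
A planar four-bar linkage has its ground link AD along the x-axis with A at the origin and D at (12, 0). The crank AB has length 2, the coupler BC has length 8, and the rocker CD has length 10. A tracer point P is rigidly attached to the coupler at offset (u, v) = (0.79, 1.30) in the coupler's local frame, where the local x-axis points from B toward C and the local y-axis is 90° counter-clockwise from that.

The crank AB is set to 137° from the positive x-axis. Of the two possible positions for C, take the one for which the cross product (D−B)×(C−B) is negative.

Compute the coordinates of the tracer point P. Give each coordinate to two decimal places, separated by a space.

A=(0,0), D=(12.00,0)
B = A + 2.00·(cos137°, sin137°) = (-1.4627, 1.3640)
|BD| = 13.5316
circle(B,8.00) ∩ circle(D,10.00): a=5.4356, h=5.8698
  candidates: C₊=(4.5369,6.6560) cross=79.428; C₋=(3.3535,-5.0238) cross=-79.428
  mode - wants cross < 0 → take C=(3.3535,-5.0238) (cross=-79.428)
ex = (C−B)/|BC| = (0.6020,-0.7985); ey = (0.7985,0.6020)
P = B + 0.79·ex + 1.30·ey = (0.0509,1.5158)

0.05 1.52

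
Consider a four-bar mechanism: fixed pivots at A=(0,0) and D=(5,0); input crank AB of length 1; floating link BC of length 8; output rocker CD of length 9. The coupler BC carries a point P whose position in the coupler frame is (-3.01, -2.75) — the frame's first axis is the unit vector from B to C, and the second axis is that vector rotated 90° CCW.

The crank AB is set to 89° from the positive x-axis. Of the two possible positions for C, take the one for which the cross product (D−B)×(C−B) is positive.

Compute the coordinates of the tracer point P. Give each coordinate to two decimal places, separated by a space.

1.73 -2.70

A=(0,0), D=(5.00,0)
B = A + 1.00·(cos89°, sin89°) = (0.0175, 0.9998)
|BD| = 5.0819
circle(B,8.00) ∩ circle(D,9.00): a=0.8683, h=7.9527
  candidates: C₊=(2.4335,8.6263) cross=40.415; C₋=(-0.6959,-6.9683) cross=-40.415
  mode + wants cross > 0 → take C=(2.4335,8.6263) (cross=40.415)
ex = (C−B)/|BC| = (0.3020,0.9533); ey = (-0.9533,0.3020)
P = B + -3.01·ex + -2.75·ey = (1.7300,-2.7001)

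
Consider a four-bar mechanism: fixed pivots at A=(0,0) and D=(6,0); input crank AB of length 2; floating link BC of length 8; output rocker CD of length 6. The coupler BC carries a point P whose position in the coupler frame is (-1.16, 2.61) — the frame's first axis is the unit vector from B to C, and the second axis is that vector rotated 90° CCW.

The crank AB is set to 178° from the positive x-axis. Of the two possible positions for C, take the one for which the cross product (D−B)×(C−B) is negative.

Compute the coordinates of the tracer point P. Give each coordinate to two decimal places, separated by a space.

A=(0,0), D=(6.00,0)
B = A + 2.00·(cos178°, sin178°) = (-1.9988, 0.0698)
|BD| = 7.9991
circle(B,8.00) ∩ circle(D,6.00): a=5.7497, h=5.5624
  candidates: C₊=(3.7993,5.5818) cross=44.494; C₋=(3.7022,-5.5426) cross=-44.494
  mode - wants cross < 0 → take C=(3.7022,-5.5426) (cross=-44.494)
ex = (C−B)/|BC| = (0.7126,-0.7015); ey = (0.7015,0.7126)
P = B + -1.16·ex + 2.61·ey = (-0.9944,2.7435)

-0.99 2.74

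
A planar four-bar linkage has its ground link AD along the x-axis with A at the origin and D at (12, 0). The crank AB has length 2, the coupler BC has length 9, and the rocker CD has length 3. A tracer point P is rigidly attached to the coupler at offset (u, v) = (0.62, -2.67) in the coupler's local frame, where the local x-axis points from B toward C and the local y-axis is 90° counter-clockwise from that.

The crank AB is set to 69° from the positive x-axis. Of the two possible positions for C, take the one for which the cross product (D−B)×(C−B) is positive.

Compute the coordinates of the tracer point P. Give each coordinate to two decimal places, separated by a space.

A=(0,0), D=(12.00,0)
B = A + 2.00·(cos69°, sin69°) = (0.7167, 1.8672)
|BD| = 11.4367
circle(B,9.00) ∩ circle(D,3.00): a=8.8661, h=1.5466
  candidates: C₊=(9.7164,1.9455) cross=17.688; C₋=(9.2114,-1.1062) cross=-17.688
  mode + wants cross > 0 → take C=(9.7164,1.9455) (cross=17.688)
ex = (C−B)/|BC| = (1.0000,0.0087); ey = (-0.0087,1.0000)
P = B + 0.62·ex + -2.67·ey = (1.3600,-0.7973)

1.36 -0.80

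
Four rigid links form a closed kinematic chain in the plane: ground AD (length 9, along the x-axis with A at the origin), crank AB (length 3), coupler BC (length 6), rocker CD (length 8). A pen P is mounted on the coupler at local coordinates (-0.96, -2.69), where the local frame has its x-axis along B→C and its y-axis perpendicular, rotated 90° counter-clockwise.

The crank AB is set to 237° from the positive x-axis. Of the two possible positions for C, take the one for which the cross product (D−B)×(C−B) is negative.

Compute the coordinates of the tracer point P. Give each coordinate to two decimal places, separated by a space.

A=(0,0), D=(9.00,0)
B = A + 3.00·(cos237°, sin237°) = (-1.6339, -2.5160)
|BD| = 10.9275
circle(B,6.00) ∩ circle(D,8.00): a=4.1826, h=4.3019
  candidates: C₊=(1.4458,2.6333) cross=47.009; C₋=(3.4268,-5.7393) cross=-47.009
  mode - wants cross < 0 → take C=(3.4268,-5.7393) (cross=-47.009)
ex = (C−B)/|BC| = (0.8434,-0.5372); ey = (0.5372,0.8434)
P = B + -0.96·ex + -2.69·ey = (-3.8887,-4.2692)

-3.89 -4.27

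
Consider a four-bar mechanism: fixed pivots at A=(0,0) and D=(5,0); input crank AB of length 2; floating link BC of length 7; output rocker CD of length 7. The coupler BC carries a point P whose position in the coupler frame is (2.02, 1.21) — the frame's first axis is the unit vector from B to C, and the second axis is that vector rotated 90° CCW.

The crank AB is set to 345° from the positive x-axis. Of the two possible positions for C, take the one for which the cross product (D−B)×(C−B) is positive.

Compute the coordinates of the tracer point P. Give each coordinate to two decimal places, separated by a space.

A=(0,0), D=(5.00,0)
B = A + 2.00·(cos345°, sin345°) = (1.9319, -0.5176)
|BD| = 3.1115
circle(B,7.00) ∩ circle(D,7.00): a=1.5558, h=6.8249
  candidates: C₊=(2.3305,6.4710) cross=21.236; C₋=(4.6013,-6.9886) cross=-21.236
  mode + wants cross > 0 → take C=(2.3305,6.4710) (cross=21.236)
ex = (C−B)/|BC| = (0.0570,0.9984); ey = (-0.9984,0.0570)
P = B + 2.02·ex + 1.21·ey = (0.8389,1.5680)

0.84 1.57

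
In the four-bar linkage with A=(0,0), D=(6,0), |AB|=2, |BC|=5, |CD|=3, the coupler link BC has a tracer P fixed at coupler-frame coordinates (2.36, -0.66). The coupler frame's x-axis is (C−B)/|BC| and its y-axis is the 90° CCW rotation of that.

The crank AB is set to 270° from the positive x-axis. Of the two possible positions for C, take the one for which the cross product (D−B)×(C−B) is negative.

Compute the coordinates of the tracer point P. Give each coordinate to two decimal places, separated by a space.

2.22 -3.03

A=(0,0), D=(6.00,0)
B = A + 2.00·(cos270°, sin270°) = (-0.0000, -2.0000)
|BD| = 6.3246
circle(B,5.00) ∩ circle(D,3.00): a=4.4272, h=2.3238
  candidates: C₊=(3.4652,1.6045) cross=14.697; C₋=(4.9348,-2.8045) cross=-14.697
  mode - wants cross < 0 → take C=(4.9348,-2.8045) (cross=-14.697)
ex = (C−B)/|BC| = (0.9870,-0.1609); ey = (0.1609,0.9870)
P = B + 2.36·ex + -0.66·ey = (2.2230,-3.0311)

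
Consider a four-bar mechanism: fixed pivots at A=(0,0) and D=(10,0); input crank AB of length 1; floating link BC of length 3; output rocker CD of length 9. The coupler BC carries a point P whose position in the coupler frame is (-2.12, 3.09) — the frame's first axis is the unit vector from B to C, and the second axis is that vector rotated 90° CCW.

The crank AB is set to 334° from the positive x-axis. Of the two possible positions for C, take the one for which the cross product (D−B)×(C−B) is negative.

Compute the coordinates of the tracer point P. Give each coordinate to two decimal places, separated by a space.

3.36 2.38

A=(0,0), D=(10.00,0)
B = A + 1.00·(cos334°, sin334°) = (0.8988, -0.4384)
|BD| = 9.1118
circle(B,3.00) ∩ circle(D,9.00): a=0.6049, h=2.9384
  candidates: C₊=(1.3617,2.5257) cross=26.774; C₋=(1.6444,-3.3442) cross=-26.774
  mode - wants cross < 0 → take C=(1.6444,-3.3442) (cross=-26.774)
ex = (C−B)/|BC| = (0.2485,-0.9686); ey = (0.9686,0.2485)
P = B + -2.12·ex + 3.09·ey = (3.3649,2.3831)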